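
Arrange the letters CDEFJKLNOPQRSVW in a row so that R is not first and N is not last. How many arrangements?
By inclusion-exclusion: 15! - 2×(15-1)! + (15-2)! = 1307674368000 - 174356582400 + 6227020800 = 1139544806400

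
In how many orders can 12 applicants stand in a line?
12! = 479001600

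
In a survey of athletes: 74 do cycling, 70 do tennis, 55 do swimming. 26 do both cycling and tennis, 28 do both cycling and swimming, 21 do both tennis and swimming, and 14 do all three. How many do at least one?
|A∪B∪C| = 74+70+55-26-28-21+14 = 138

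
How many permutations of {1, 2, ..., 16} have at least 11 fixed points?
Exactly j fixed points: C(16,j)·!(16-j); sum over j ≥ 11 (derangement numbers via !m = (m-1)·(!(m-1) + !(m-2)): !0..!5 = 1, 0, 1, 2, 9, 44). Σ_{j=11}^{16} C(16,j)·!(16-j) = C(16,11)·!5 + C(16,12)·!4 + C(16,13)·!3 + C(16,14)·!2 + C(16,15)·!1 + C(16,16)·!0 = 4368·44 + 1820·9 + 560·2 + 120·1 + 16·0 + 1·1 = 209813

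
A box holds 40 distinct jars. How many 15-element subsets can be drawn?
C(40,15) = 40!/(15!×25!) = 40225345056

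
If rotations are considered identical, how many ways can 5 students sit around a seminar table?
Circular: fix one position, arrange the rest. (5-1)! = 24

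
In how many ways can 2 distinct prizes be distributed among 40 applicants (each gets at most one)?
P(40,2) = 40!/(40-2)! = 1560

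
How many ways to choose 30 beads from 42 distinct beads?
C(42,30) = 42!/(30!×12!) = 11058116888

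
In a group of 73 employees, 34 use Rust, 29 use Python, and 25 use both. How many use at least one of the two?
|A∪B| = |A| + |B| - |A∩B| = 34 + 29 - 25 = 38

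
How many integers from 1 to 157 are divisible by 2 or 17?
⌊157/2⌋ + ⌊157/17⌋ - ⌊157/34⌋ = 78 + 9 - 4 = 83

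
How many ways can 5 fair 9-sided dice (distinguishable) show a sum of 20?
Coefficient of x^20 in (x + x² + ... + x^9)^5. By inclusion-exclusion on dice exceeding 9: Σ_j (-1)^j C(5,j)·C(20-1-9j, 4) = C(5,0)·C(19,4) - C(5,1)·C(10,4) = 1·3876 - 5·210 = 2826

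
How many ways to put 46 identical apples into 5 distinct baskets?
C(46+5-1, 5-1) = C(50, 4) = 230300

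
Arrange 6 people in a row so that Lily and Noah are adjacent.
Treat as block: (6-1)! × 2! = 120 × 2 = 240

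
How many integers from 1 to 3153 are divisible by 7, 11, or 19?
⌊3153/7⌋+⌊3153/11⌋+⌊3153/19⌋ - ⌊3153/77⌋-⌊3153/133⌋-⌊3153/209⌋ + ⌊3153/1463⌋ = 450+286+165 - 40-23-15 + 2 = 825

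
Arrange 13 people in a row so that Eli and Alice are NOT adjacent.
Total - adjacent = 13! - (13-1)!×2 = 6227020800 - 958003200 = 5269017600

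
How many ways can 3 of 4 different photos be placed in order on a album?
P(4,3) = 4!/(4-3)! = 24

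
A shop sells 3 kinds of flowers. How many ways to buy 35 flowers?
C(35+3-1, 3-1) = C(37, 2) = 666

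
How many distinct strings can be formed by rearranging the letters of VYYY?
4! / (3! × 1!) = 4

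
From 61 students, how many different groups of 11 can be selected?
C(61,11) = 61!/(11!×50!) = 418094152866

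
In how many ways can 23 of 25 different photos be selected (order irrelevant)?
C(25,23) = 25!/(23!×2!) = 300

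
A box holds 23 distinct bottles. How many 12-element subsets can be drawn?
C(23,12) = 23!/(12!×11!) = 1352078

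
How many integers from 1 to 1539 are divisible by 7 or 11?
⌊1539/7⌋ + ⌊1539/11⌋ - ⌊1539/77⌋ = 219 + 139 - 19 = 339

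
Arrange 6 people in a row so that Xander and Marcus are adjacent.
Treat as block: (6-1)! × 2! = 120 × 2 = 240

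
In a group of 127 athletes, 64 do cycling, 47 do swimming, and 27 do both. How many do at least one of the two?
|A∪B| = |A| + |B| - |A∩B| = 64 + 47 - 27 = 84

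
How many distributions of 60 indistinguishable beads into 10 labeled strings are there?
C(60+10-1, 10-1) = C(69, 9) = 56672074888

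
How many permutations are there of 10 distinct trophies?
10! = 3628800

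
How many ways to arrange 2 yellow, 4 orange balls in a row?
6! / (2! × 4!) = 15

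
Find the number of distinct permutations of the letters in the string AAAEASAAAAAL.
12! / (9! × 1! × 1! × 1!) = 1320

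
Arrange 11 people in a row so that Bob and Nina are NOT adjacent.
Total - adjacent = 11! - (11-1)!×2 = 39916800 - 7257600 = 32659200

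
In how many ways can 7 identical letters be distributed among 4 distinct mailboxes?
C(7+4-1, 4-1) = C(10, 3) = 120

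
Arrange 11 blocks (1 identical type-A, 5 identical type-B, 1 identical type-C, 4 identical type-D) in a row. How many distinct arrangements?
11! / (1! × 5! × 1! × 4!) = 13860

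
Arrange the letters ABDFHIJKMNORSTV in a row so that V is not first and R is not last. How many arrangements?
By inclusion-exclusion: 15! - 2×(15-1)! + (15-2)! = 1307674368000 - 174356582400 + 6227020800 = 1139544806400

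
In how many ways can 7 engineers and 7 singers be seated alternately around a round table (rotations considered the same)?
Fix one of the engineers: (7-1)! ways for the remaining engineers, × 7! ways for the singers = 720 × 5040 = 3628800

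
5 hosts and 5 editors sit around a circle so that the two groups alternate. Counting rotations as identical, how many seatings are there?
Fix one of the hosts: (5-1)! ways for the remaining hosts, × 5! ways for the editors = 24 × 120 = 2880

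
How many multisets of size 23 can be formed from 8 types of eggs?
C(23+8-1, 8-1) = C(30, 7) = 2035800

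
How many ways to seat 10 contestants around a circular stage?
Circular: fix one position, arrange the rest. (10-1)! = 362880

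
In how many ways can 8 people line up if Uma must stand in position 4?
Fix one position: (8-1)! = 5040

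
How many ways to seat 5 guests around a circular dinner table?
Circular: fix one position, arrange the rest. (5-1)! = 24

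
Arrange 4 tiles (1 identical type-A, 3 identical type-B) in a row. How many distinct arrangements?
4! / (1! × 3!) = 4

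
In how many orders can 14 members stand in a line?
14! = 87178291200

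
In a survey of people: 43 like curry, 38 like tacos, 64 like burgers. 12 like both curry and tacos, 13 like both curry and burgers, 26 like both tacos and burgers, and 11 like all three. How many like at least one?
|A∪B∪C| = 43+38+64-12-13-26+11 = 105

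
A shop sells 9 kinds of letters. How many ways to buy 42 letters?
C(42+9-1, 9-1) = C(50, 8) = 536878650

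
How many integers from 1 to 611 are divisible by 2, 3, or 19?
⌊611/2⌋+⌊611/3⌋+⌊611/19⌋ - ⌊611/6⌋-⌊611/38⌋-⌊611/57⌋ + ⌊611/114⌋ = 305+203+32 - 101-16-10 + 5 = 418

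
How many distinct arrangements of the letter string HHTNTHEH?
8! / (4! × 1! × 1! × 2!) = 840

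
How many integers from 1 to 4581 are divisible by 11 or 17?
⌊4581/11⌋ + ⌊4581/17⌋ - ⌊4581/187⌋ = 416 + 269 - 24 = 661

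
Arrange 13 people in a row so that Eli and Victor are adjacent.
Treat as block: (13-1)! × 2! = 479001600 × 2 = 958003200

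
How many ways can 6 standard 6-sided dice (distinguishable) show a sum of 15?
Coefficient of x^15 in (x + x² + ... + x^6)^6. By inclusion-exclusion on dice exceeding 6: Σ_j (-1)^j C(6,j)·C(15-1-6j, 5) = C(6,0)·C(14,5) - C(6,1)·C(8,5) = 1·2002 - 6·56 = 1666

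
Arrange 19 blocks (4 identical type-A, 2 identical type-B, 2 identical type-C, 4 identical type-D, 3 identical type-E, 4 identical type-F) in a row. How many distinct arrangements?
19! / (4! × 2! × 2! × 4! × 3! × 4!) = 366648282000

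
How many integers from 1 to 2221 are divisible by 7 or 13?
⌊2221/7⌋ + ⌊2221/13⌋ - ⌊2221/91⌋ = 317 + 170 - 24 = 463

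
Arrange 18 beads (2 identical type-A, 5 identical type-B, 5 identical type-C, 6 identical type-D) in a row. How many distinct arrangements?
18! / (2! × 5! × 5! × 6!) = 308756448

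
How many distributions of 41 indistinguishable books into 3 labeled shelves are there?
C(41+3-1, 3-1) = C(43, 2) = 903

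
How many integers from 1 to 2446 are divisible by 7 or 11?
⌊2446/7⌋ + ⌊2446/11⌋ - ⌊2446/77⌋ = 349 + 222 - 31 = 540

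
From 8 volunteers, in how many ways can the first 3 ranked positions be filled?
P(8,3) = 8!/(8-3)! = 336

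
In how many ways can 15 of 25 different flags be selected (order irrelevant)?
C(25,15) = 25!/(15!×10!) = 3268760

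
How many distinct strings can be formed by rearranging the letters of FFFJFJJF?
8! / (5! × 3!) = 56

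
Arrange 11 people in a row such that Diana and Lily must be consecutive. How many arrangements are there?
Treat the 2 as one block: (11-2+1)! × 2! = 3628800 × 2 = 7257600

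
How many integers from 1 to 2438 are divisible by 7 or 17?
⌊2438/7⌋ + ⌊2438/17⌋ - ⌊2438/119⌋ = 348 + 143 - 20 = 471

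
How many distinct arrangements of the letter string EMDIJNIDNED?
11! / (2! × 1! × 3! × 2! × 1! × 2!) = 831600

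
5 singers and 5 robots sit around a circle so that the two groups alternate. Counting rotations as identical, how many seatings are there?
Fix one of the singers: (5-1)! ways for the remaining singers, × 5! ways for the robots = 24 × 120 = 2880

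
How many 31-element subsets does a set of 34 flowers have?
C(34,31) = 34!/(31!×3!) = 5984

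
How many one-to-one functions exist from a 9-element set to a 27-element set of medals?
P(27,9) = 27!/(27-9)! = 1700755056000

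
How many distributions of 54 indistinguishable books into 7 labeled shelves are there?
C(54+7-1, 7-1) = C(60, 6) = 50063860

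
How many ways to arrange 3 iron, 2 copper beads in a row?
5! / (3! × 2!) = 10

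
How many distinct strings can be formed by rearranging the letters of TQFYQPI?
7! / (1! × 1! × 2! × 1! × 1! × 1!) = 2520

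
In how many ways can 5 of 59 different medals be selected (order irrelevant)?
C(59,5) = 59!/(5!×54!) = 5006386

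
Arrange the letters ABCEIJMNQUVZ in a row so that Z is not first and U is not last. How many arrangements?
By inclusion-exclusion: 12! - 2×(12-1)! + (12-2)! = 479001600 - 79833600 + 3628800 = 402796800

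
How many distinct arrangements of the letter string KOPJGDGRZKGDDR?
14! / (1! × 3! × 3! × 1! × 2! × 1! × 1! × 2!) = 605404800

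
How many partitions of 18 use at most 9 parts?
By conjugation, equals partitions of 18 into parts ≤ 9. Let r_j(i) = number of partitions of i into parts ≤ j, for i = 0..18. r_1(i) = 1 for all i; r_j(i) = r_{j-1}(i) + r_j(i-j). Rows j = 2..9: ≤2: 1 1 2 2 3 3 4 4 5 5 6 6 7 7 8 8 9 9 10; ≤3: 1 1 2 3 4 5 7 8 10 12 14 16 19 21 24 27 30 33 37; ≤4: 1 1 2 3 5 6 9 11 15 18 23 27 34 39 47 54 64 72 84; ≤5: 1 1 2 3 5 7 10 13 18 23 30 37 47 57 70 84 101 119 141; ≤6: 1 1 2 3 5 7 11 14 20 26 35 44 58 71 90 110 136 163 199; ≤7: 1 1 2 3 5 7 11 15 21 28 38 49 65 82 105 131 164 201 248; ≤8: 1 1 2 3 5 7 11 15 22 29 40 52 70 89 116 146 186 230 288; ≤9: 1 1 2 3 5 7 11 15 22 30 41 54 73 94 123 157 201 252 318. r_9(18) = 318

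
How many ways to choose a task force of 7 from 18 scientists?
C(18,7) = 18!/(7!×11!) = 31824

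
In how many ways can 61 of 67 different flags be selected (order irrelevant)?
C(67,61) = 67!/(61!×6!) = 99795696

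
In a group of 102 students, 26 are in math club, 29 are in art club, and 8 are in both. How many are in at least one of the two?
|A∪B| = |A| + |B| - |A∩B| = 26 + 29 - 8 = 47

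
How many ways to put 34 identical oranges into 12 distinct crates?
C(34+12-1, 12-1) = C(45, 11) = 10150595910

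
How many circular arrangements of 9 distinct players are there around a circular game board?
Circular: fix one position, arrange the rest. (9-1)! = 40320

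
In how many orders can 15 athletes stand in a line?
15! = 1307674368000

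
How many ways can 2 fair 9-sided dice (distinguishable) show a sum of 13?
Coefficient of x^13 in (x + x² + ... + x^9)^2. By inclusion-exclusion on dice exceeding 9: Σ_j (-1)^j C(2,j)·C(13-1-9j, 1) = C(2,0)·C(12,1) - C(2,1)·C(3,1) = 1·12 - 2·3 = 6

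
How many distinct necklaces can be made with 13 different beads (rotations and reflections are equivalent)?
(13-1)!/2 = 479001600/2 = 239500800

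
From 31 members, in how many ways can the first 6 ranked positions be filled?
P(31,6) = 31!/(31-6)! = 530122320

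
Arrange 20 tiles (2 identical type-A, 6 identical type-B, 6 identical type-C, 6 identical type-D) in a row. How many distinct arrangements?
20! / (2! × 6! × 6! × 6!) = 3259095840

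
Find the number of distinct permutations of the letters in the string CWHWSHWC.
8! / (2! × 1! × 2! × 3!) = 1680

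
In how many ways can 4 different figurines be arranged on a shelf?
4! = 24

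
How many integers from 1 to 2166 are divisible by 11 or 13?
⌊2166/11⌋ + ⌊2166/13⌋ - ⌊2166/143⌋ = 196 + 166 - 15 = 347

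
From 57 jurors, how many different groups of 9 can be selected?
C(57,9) = 57!/(9!×48!) = 8996462475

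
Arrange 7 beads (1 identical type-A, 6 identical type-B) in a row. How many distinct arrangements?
7! / (1! × 6!) = 7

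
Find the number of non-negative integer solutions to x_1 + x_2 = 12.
C(12+2-1, 2-1) = C(13, 1) = 13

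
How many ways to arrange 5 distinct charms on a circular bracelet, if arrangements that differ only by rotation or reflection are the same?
(5-1)!/2 = 24/2 = 12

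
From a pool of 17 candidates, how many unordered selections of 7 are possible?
C(17,7) = 17!/(7!×10!) = 19448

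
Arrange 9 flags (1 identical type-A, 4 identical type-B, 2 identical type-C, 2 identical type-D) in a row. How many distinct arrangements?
9! / (1! × 4! × 2! × 2!) = 3780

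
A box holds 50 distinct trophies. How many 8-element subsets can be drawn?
C(50,8) = 50!/(8!×42!) = 536878650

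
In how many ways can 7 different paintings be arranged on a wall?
7! = 5040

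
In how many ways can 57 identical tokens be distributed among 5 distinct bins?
C(57+5-1, 5-1) = C(61, 4) = 521855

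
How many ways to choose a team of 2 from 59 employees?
C(59,2) = 59!/(2!×57!) = 1711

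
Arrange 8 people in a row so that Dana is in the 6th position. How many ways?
Fix one position: (8-1)! = 5040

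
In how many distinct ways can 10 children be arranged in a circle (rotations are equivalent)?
Circular: fix one position, arrange the rest. (10-1)! = 362880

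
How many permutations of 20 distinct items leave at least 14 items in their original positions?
Exactly j fixed points: C(20,j)·!(20-j); sum over j ≥ 14 (derangement numbers via !m = (m-1)·(!(m-1) + !(m-2)): !0..!6 = 1, 0, 1, 2, 9, 44, 265). Σ_{j=14}^{20} C(20,j)·!(20-j) = C(20,14)·!6 + C(20,15)·!5 + C(20,16)·!4 + C(20,17)·!3 + C(20,18)·!2 + C(20,19)·!1 + C(20,20)·!0 = 38760·265 + 15504·44 + 4845·9 + 1140·2 + 190·1 + 20·0 + 1·1 = 10999652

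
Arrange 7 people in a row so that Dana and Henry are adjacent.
Treat as block: (7-1)! × 2! = 720 × 2 = 1440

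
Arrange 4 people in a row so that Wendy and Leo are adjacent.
Treat as block: (4-1)! × 2! = 6 × 2 = 12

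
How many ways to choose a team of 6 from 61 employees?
C(61,6) = 61!/(6!×55!) = 55525372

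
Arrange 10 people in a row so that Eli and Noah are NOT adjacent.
Total - adjacent = 10! - (10-1)!×2 = 3628800 - 725760 = 2903040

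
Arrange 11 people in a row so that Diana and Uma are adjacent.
Treat as block: (11-1)! × 2! = 3628800 × 2 = 7257600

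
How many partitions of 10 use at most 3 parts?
By conjugation, equals partitions of 10 into parts ≤ 3. Let r_j(i) = number of partitions of i into parts ≤ j, for i = 0..10. r_1(i) = 1 for all i; r_j(i) = r_{j-1}(i) + r_j(i-j). Rows j = 2..3: ≤2: 1 1 2 2 3 3 4 4 5 5 6; ≤3: 1 1 2 3 4 5 7 8 10 12 14. r_3(10) = 14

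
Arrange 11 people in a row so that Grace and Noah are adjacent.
Treat as block: (11-1)! × 2! = 3628800 × 2 = 7257600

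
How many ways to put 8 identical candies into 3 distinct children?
C(8+3-1, 3-1) = C(10, 2) = 45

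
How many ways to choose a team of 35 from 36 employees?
C(36,35) = 36!/(35!×1!) = 36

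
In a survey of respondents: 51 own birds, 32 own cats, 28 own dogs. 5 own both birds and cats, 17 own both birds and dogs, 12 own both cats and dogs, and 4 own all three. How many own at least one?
|A∪B∪C| = 51+32+28-5-17-12+4 = 81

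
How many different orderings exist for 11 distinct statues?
11! = 39916800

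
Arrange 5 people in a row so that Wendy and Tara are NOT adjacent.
Total - adjacent = 5! - (5-1)!×2 = 120 - 48 = 72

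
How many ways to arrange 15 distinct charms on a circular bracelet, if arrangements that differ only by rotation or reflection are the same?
(15-1)!/2 = 87178291200/2 = 43589145600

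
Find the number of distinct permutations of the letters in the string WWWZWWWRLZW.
11! / (7! × 1! × 1! × 2!) = 3960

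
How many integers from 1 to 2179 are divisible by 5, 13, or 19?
⌊2179/5⌋+⌊2179/13⌋+⌊2179/19⌋ - ⌊2179/65⌋-⌊2179/95⌋-⌊2179/247⌋ + ⌊2179/1235⌋ = 435+167+114 - 33-22-8 + 1 = 654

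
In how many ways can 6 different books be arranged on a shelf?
6! = 720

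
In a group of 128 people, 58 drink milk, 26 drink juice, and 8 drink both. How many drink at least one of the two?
|A∪B| = |A| + |B| - |A∩B| = 58 + 26 - 8 = 76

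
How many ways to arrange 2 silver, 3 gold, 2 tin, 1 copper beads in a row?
8! / (2! × 3! × 2! × 1!) = 1680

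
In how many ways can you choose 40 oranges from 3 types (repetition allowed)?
C(40+3-1, 3-1) = C(42, 2) = 861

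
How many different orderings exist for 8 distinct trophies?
8! = 40320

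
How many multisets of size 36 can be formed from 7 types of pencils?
C(36+7-1, 7-1) = C(42, 6) = 5245786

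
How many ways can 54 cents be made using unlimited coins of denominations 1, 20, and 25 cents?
Coefficient of x^54 in 1/(1-x^1) · 1/(1-x^20) · 1/(1-x^25). Case on j = number of 25-cent coins (j = 0..2); remainder r = 54 - 25j is made from {1,20} in ⌊r/20⌋+1 ways. r = 54, 29, 4 → 3 + 2 + 1 = 6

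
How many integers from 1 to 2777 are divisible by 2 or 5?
⌊2777/2⌋ + ⌊2777/5⌋ - ⌊2777/10⌋ = 1388 + 555 - 277 = 1666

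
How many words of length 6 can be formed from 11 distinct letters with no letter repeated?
P(11,6) = 11!/(11-6)! = 332640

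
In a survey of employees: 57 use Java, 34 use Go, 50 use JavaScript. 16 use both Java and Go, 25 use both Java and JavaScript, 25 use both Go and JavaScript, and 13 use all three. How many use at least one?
|A∪B∪C| = 57+34+50-16-25-25+13 = 88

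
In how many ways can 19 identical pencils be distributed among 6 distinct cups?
C(19+6-1, 6-1) = C(24, 5) = 42504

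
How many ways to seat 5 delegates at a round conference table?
Circular: fix one position, arrange the rest. (5-1)! = 24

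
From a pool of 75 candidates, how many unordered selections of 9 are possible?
C(75,9) = 75!/(9!×66!) = 125595622175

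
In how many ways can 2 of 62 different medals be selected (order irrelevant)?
C(62,2) = 62!/(2!×60!) = 1891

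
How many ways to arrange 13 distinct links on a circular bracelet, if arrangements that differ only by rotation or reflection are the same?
(13-1)!/2 = 479001600/2 = 239500800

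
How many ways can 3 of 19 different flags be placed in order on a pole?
P(19,3) = 19!/(19-3)! = 5814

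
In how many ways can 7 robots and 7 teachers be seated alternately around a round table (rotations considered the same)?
Fix one of the robots: (7-1)! ways for the remaining robots, × 7! ways for the teachers = 720 × 5040 = 3628800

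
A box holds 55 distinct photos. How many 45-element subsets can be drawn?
C(55,45) = 55!/(45!×10!) = 29248649430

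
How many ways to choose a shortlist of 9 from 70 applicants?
C(70,9) = 70!/(9!×61!) = 65033528560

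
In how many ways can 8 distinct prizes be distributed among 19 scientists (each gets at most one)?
P(19,8) = 19!/(19-8)! = 3047466240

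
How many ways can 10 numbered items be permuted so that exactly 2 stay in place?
Choose the 2 fixed points C(10,2) = 45, derange the rest: !8 = Σ_{j=0}^{8} (-1)^j·8!/j! = 40320 - 40320 + 20160 - 6720 + 1680 - 336 + 56 - 8 + 1 = 14833. Product = 45 × 14833 = 667485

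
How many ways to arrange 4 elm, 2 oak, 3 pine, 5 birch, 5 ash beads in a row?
19! / (4! × 2! × 3! × 5! × 5!) = 29331862560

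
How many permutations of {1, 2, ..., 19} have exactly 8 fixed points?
Choose the 8 fixed points C(19,8) = 75582, derange the rest: !11 = Σ_{j=0}^{11} (-1)^j·11!/j! = 39916800 - 39916800 + 19958400 - 6652800 + 1663200 - 332640 + 55440 - 7920 + 990 - 110 + 11 - 1 = 14684570. Product = 75582 × 14684570 = 1109889169740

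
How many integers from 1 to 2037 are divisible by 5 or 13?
⌊2037/5⌋ + ⌊2037/13⌋ - ⌊2037/65⌋ = 407 + 156 - 31 = 532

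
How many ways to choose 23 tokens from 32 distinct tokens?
C(32,23) = 32!/(23!×9!) = 28048800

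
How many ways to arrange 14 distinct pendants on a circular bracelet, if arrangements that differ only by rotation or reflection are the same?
(14-1)!/2 = 6227020800/2 = 3113510400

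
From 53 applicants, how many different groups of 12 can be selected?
C(53,12) = 53!/(12!×41!) = 266783135710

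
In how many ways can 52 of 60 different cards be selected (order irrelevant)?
C(60,52) = 60!/(52!×8!) = 2558620845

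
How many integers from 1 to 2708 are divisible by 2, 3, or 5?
⌊2708/2⌋+⌊2708/3⌋+⌊2708/5⌋ - ⌊2708/6⌋-⌊2708/10⌋-⌊2708/15⌋ + ⌊2708/30⌋ = 1354+902+541 - 451-270-180 + 90 = 1986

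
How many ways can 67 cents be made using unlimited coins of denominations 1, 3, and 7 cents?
Coefficient of x^67 in 1/(1-x^1) · 1/(1-x^3) · 1/(1-x^7). Case on j = number of 7-cent coins (j = 0..9); remainder r = 67 - 7j is made from {1,3} in ⌊r/3⌋+1 ways. r = 67, 60, 53, 46, 39, 32, 25, 18, 11, 4 → 23 + 21 + 18 + 16 + 14 + 11 + 9 + 7 + 4 + 2 = 125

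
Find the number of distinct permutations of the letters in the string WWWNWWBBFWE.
11! / (6! × 1! × 1! × 2! × 1!) = 27720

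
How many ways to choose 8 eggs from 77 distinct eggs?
C(77,8) = 77!/(8!×69!) = 21042072975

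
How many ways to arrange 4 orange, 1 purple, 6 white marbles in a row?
11! / (4! × 1! × 6!) = 2310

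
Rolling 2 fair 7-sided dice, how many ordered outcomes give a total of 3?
Coefficient of x^3 in (x + x² + ... + x^7)^2. By inclusion-exclusion on dice exceeding 7: Σ_j (-1)^j C(2,j)·C(3-1-7j, 1) = C(2,0)·C(2,1) = 1·2 = 2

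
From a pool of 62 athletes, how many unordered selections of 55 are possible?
C(62,55) = 62!/(55!×7!) = 491796152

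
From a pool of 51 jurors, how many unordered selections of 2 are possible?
C(51,2) = 51!/(2!×49!) = 1275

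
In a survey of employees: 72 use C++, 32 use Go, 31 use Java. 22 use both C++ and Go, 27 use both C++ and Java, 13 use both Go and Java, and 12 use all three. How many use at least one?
|A∪B∪C| = 72+32+31-22-27-13+12 = 85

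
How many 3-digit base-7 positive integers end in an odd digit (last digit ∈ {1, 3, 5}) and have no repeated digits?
Last∈{1,3,5}. Last=0: 0. Last nonzero: 3×5×P(5,1) = 75. Total = 75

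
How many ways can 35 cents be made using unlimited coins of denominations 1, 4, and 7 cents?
Coefficient of x^35 in 1/(1-x^1) · 1/(1-x^4) · 1/(1-x^7). Case on j = number of 7-cent coins (j = 0..5); remainder r = 35 - 7j is made from {1,4} in ⌊r/4⌋+1 ways. r = 35, 28, 21, 14, 7, 0 → 9 + 8 + 6 + 4 + 2 + 1 = 30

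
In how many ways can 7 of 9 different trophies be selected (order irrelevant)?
C(9,7) = 9!/(7!×2!) = 36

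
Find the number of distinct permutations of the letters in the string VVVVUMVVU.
9! / (1! × 6! × 2!) = 252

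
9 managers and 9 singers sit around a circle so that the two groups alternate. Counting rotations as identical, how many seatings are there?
Fix one of the managers: (9-1)! ways for the remaining managers, × 9! ways for the singers = 40320 × 362880 = 14631321600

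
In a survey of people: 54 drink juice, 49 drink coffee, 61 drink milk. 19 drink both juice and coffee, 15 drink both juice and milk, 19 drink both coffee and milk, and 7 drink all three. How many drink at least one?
|A∪B∪C| = 54+49+61-19-15-19+7 = 118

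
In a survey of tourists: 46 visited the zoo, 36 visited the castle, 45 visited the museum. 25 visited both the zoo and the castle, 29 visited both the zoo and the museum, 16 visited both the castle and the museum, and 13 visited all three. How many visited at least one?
|A∪B∪C| = 46+36+45-25-29-16+13 = 70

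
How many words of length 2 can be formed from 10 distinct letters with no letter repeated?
P(10,2) = 10!/(10-2)! = 90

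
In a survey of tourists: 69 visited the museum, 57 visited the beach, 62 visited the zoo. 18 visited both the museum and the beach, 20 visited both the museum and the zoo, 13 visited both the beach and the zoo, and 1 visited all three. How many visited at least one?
|A∪B∪C| = 69+57+62-18-20-13+1 = 138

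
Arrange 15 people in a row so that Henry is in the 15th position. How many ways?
Fix one position: (15-1)! = 87178291200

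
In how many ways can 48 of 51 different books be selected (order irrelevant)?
C(51,48) = 51!/(48!×3!) = 20825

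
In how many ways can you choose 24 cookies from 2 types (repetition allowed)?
C(24+2-1, 2-1) = C(25, 1) = 25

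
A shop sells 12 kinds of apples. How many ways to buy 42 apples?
C(42+12-1, 12-1) = C(53, 11) = 76223753060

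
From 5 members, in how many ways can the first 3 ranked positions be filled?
P(5,3) = 5!/(5-3)! = 60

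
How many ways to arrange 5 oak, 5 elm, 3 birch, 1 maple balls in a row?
14! / (5! × 5! × 3! × 1!) = 1009008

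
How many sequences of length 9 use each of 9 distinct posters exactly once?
9! = 362880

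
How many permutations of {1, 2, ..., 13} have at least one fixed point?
Complement of the derangements. !13 = Σ_{j=0}^{13} (-1)^j·13!/j! = 6227020800 - 6227020800 + 3113510400 - 1037836800 + 259459200 - 51891840 + 8648640 - 1235520 + 154440 - 17160 + 1716 - 156 + 13 - 1 = 2290792932. 13! - !13 = 6227020800 - 2290792932 = 3936227868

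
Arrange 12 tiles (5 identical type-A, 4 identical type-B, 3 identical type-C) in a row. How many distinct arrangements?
12! / (5! × 4! × 3!) = 27720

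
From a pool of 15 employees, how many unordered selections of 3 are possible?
C(15,3) = 15!/(3!×12!) = 455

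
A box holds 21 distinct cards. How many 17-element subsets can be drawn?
C(21,17) = 21!/(17!×4!) = 5985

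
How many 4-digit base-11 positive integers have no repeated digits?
First digit: 10 choices (nonzero). Then descending: 10 × 10 × 9 × 8 = 7200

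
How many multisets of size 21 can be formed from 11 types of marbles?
C(21+11-1, 11-1) = C(31, 10) = 44352165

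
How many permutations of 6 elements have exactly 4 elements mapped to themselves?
Choose the 4 fixed points C(6,4) = 15, derange the rest: !2 = Σ_{j=0}^{2} (-1)^j·2!/j! = 2 - 2 + 1 = 1. Product = 15 × 1 = 15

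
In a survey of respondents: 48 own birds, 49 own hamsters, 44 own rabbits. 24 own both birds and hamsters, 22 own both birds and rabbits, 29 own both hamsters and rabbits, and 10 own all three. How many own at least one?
|A∪B∪C| = 48+49+44-24-22-29+10 = 76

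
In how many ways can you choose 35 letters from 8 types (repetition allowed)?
C(35+8-1, 8-1) = C(42, 7) = 26978328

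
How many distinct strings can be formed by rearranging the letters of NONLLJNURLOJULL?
15! / (2! × 2! × 3! × 1! × 2! × 5!) = 227026800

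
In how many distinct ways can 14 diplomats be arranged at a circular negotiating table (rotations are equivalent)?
Circular: fix one position, arrange the rest. (14-1)! = 6227020800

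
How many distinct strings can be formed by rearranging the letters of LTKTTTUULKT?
11! / (5! × 2! × 2! × 2!) = 41580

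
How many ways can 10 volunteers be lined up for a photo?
10! = 3628800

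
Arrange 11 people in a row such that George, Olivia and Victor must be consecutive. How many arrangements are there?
Treat the 3 as one block: (11-3+1)! × 3! = 362880 × 6 = 2177280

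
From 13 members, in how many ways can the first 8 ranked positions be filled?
P(13,8) = 13!/(13-8)! = 51891840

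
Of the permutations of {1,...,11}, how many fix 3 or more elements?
Exactly j fixed points: C(11,j)·!(11-j); sum over j ≥ 3 (derangement numbers via !m = (m-1)·(!(m-1) + !(m-2)): !0..!8 = 1, 0, 1, 2, 9, 44, 265, 1854, 14833). Σ_{j=3}^{11} C(11,j)·!(11-j) = C(11,3)·!8 + C(11,4)·!7 + C(11,5)·!6 + C(11,6)·!5 + C(11,7)·!4 + C(11,8)·!3 + C(11,9)·!2 + C(11,10)·!1 + C(11,11)·!0 = 165·14833 + 330·1854 + 462·265 + 462·44 + 330·9 + 165·2 + 55·1 + 11·0 + 1·1 = 3205379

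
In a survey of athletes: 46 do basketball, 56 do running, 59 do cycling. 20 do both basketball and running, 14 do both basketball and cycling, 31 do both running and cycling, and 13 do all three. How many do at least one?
|A∪B∪C| = 46+56+59-20-14-31+13 = 109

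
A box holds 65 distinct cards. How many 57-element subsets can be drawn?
C(65,57) = 65!/(57!×8!) = 5047381560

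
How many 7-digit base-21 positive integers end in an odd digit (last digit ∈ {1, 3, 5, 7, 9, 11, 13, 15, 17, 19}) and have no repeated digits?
Last∈{1,3,5,7,9,11,13,15,17,19}. Last=0: 0. Last nonzero: 10×19×P(19,5) = 265118400. Total = 265118400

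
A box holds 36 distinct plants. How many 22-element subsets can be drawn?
C(36,22) = 36!/(22!×14!) = 3796297200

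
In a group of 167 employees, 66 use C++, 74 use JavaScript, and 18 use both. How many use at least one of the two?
|A∪B| = |A| + |B| - |A∩B| = 66 + 74 - 18 = 122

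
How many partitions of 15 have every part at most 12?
Let r_j(i) = number of partitions of i into parts ≤ j, for i = 0..15. r_1(i) = 1 for all i; r_j(i) = r_{j-1}(i) + r_j(i-j). Rows j = 2..12: ≤2: 1 1 2 2 3 3 4 4 5 5 6 6 7 7 8 8; ≤3: 1 1 2 3 4 5 7 8 10 12 14 16 19 21 24 27; ≤4: 1 1 2 3 5 6 9 11 15 18 23 27 34 39 47 54; ≤5: 1 1 2 3 5 7 10 13 18 23 30 37 47 57 70 84; ≤6: 1 1 2 3 5 7 11 14 20 26 35 44 58 71 90 110; ≤7: 1 1 2 3 5 7 11 15 21 28 38 49 65 82 105 131; ≤8: 1 1 2 3 5 7 11 15 22 29 40 52 70 89 116 146; ≤9: 1 1 2 3 5 7 11 15 22 30 41 54 73 94 123 157; ≤10: 1 1 2 3 5 7 11 15 22 30 42 55 75 97 128 164; ≤11: 1 1 2 3 5 7 11 15 22 30 42 56 76 99 131 169; ≤12: 1 1 2 3 5 7 11 15 22 30 42 56 77 100 133 172. r_12(15) = 172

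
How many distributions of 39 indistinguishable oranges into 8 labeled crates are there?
C(39+8-1, 8-1) = C(46, 7) = 53524680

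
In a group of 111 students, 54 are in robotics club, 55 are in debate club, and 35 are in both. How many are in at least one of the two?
|A∪B| = |A| + |B| - |A∩B| = 54 + 55 - 35 = 74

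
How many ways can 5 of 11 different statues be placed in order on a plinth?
P(11,5) = 11!/(11-5)! = 55440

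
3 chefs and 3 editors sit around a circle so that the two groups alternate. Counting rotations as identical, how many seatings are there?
Fix one of the chefs: (3-1)! ways for the remaining chefs, × 3! ways for the editors = 2 × 6 = 12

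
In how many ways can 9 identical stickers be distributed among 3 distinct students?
C(9+3-1, 3-1) = C(11, 2) = 55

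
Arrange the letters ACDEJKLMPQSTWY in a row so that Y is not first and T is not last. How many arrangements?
By inclusion-exclusion: 14! - 2×(14-1)! + (14-2)! = 87178291200 - 12454041600 + 479001600 = 75203251200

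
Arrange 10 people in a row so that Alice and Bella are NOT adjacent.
Total - adjacent = 10! - (10-1)!×2 = 3628800 - 725760 = 2903040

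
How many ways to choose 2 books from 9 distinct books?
C(9,2) = 9!/(2!×7!) = 36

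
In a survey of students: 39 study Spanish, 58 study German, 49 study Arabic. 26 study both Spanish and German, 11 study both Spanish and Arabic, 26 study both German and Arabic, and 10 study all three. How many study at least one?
|A∪B∪C| = 39+58+49-26-11-26+10 = 93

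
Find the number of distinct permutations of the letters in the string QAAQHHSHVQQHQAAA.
16! / (5! × 4! × 1! × 5! × 1!) = 60540480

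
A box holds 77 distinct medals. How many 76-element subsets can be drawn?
C(77,76) = 77!/(76!×1!) = 77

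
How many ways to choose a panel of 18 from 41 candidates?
C(41,18) = 41!/(18!×23!) = 202112640600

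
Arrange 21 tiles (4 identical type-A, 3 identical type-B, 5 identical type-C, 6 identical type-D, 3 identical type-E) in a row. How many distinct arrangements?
21! / (4! × 3! × 5! × 6! × 3!) = 684410126400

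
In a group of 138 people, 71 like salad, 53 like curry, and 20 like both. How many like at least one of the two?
|A∪B| = |A| + |B| - |A∩B| = 71 + 53 - 20 = 104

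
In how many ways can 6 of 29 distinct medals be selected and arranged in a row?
P(29,6) = 29!/(29-6)! = 342014400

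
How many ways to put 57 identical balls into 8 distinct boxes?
C(57+8-1, 8-1) = C(64, 7) = 621216192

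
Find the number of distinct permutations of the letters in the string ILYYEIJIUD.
10! / (1! × 1! × 3! × 1! × 1! × 2! × 1!) = 302400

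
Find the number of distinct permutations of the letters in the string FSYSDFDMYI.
10! / (2! × 1! × 1! × 2! × 2! × 2!) = 226800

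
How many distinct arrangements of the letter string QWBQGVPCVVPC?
12! / (2! × 2! × 3! × 1! × 1! × 2! × 1!) = 9979200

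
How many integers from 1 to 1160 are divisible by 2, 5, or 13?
⌊1160/2⌋+⌊1160/5⌋+⌊1160/13⌋ - ⌊1160/10⌋-⌊1160/26⌋-⌊1160/65⌋ + ⌊1160/130⌋ = 580+232+89 - 116-44-17 + 8 = 732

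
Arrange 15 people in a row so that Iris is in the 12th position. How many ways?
Fix one position: (15-1)! = 87178291200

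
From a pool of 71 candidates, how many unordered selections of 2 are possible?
C(71,2) = 71!/(2!×69!) = 2485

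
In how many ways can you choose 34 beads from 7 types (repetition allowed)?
C(34+7-1, 7-1) = C(40, 6) = 3838380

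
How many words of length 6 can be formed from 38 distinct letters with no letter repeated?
P(38,6) = 38!/(38-6)! = 1987690320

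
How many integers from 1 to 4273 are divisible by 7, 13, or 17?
⌊4273/7⌋+⌊4273/13⌋+⌊4273/17⌋ - ⌊4273/91⌋-⌊4273/119⌋-⌊4273/221⌋ + ⌊4273/1547⌋ = 610+328+251 - 46-35-19 + 2 = 1091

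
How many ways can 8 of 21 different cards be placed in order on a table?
P(21,8) = 21!/(21-8)! = 8204716800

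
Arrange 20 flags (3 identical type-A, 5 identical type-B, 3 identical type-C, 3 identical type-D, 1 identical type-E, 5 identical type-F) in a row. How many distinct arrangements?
20! / (3! × 5! × 3! × 3! × 1! × 5!) = 782183001600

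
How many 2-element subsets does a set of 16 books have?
C(16,2) = 16!/(2!×14!) = 120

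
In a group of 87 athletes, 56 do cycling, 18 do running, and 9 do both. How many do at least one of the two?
|A∪B| = |A| + |B| - |A∩B| = 56 + 18 - 9 = 65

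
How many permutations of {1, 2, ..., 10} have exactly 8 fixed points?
Choose the 8 fixed points C(10,8) = 45, derange the rest: !2 = Σ_{j=0}^{2} (-1)^j·2!/j! = 2 - 2 + 1 = 1. Product = 45 × 1 = 45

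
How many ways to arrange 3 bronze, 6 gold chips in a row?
9! / (3! × 6!) = 84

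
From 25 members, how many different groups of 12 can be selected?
C(25,12) = 25!/(12!×13!) = 5200300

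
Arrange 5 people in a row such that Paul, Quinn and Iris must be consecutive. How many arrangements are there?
Treat the 3 as one block: (5-3+1)! × 3! = 6 × 6 = 36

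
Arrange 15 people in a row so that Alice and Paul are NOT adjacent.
Total - adjacent = 15! - (15-1)!×2 = 1307674368000 - 174356582400 = 1133317785600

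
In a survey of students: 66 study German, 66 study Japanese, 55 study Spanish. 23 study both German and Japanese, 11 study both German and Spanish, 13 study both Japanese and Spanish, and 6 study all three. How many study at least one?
|A∪B∪C| = 66+66+55-23-11-13+6 = 146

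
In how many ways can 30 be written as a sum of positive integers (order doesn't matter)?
Pentagonal recurrence p(n) = p(n-1) + p(n-2) - p(n-5) - p(n-7) + p(n-12) + p(n-15) - ... gives p(0..29) = 1, 1, 2, 3, 5, 7, 11, 15, 22, 30, 42, 56, 77, 101, 135, 176, 231, 297, 385, 490, 627, 792, 1002, 1255, 1575, 1958, 2436, 3010, 3718, 4565. p(30) = p(29) + p(28) - p(25) - p(23) + p(18) + p(15) - p(8) - p(4) = 4565 + 3718 - 1958 - 1255 + 385 + 176 - 22 - 5 = 5604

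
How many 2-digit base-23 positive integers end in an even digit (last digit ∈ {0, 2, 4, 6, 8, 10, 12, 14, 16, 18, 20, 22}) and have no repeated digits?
Last∈{0,2,4,6,8,10,12,14,16,18,20,22}. Last=0: 22. Last nonzero: 11×21×P(21,0) = 231. Total = 253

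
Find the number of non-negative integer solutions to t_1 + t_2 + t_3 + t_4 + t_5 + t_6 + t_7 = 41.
C(41+7-1, 7-1) = C(47, 6) = 10737573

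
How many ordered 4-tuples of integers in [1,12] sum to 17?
Coefficient of x^17 in (x + x² + ... + x^12)^4. By inclusion-exclusion on dice exceeding 12: Σ_j (-1)^j C(4,j)·C(17-1-12j, 3) = C(4,0)·C(16,3) - C(4,1)·C(4,3) = 1·560 - 4·4 = 544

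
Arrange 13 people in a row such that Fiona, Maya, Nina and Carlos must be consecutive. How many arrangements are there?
Treat the 4 as one block: (13-4+1)! × 4! = 3628800 × 24 = 87091200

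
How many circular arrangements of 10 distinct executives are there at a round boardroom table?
Circular: fix one position, arrange the rest. (10-1)! = 362880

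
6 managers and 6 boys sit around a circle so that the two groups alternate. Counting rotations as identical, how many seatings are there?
Fix one of the managers: (6-1)! ways for the remaining managers, × 6! ways for the boys = 120 × 720 = 86400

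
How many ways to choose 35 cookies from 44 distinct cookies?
C(44,35) = 44!/(35!×9!) = 708930508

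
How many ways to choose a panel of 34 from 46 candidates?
C(46,34) = 46!/(34!×12!) = 38910617655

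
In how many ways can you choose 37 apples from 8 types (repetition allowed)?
C(37+8-1, 8-1) = C(44, 7) = 38320568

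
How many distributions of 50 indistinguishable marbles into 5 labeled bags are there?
C(50+5-1, 5-1) = C(54, 4) = 316251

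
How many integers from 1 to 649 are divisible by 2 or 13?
⌊649/2⌋ + ⌊649/13⌋ - ⌊649/26⌋ = 324 + 49 - 24 = 349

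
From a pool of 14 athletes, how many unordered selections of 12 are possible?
C(14,12) = 14!/(12!×2!) = 91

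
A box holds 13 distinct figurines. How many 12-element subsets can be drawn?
C(13,12) = 13!/(12!×1!) = 13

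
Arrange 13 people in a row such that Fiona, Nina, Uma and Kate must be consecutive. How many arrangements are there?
Treat the 4 as one block: (13-4+1)! × 4! = 3628800 × 24 = 87091200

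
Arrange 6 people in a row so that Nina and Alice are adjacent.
Treat as block: (6-1)! × 2! = 120 × 2 = 240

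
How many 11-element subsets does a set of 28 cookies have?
C(28,11) = 28!/(11!×17!) = 21474180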